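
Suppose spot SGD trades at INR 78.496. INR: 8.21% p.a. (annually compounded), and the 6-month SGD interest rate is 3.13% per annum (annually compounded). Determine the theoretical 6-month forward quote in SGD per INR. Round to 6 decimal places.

T = 6/12 years.
Growth of 1 INR over T: (1 + 0.0821)^(6/12) = 1.0402404.
SGD growth factor: (1 + 0.0313)^(6/12) = 1.0155294.
Forward (INR per SGD) = 78.496 × 1.0402404 / 1.0155294 = 80.40605.
Invert for SGD per INR: 1 / 80.40605 = 0.012437.

0.012437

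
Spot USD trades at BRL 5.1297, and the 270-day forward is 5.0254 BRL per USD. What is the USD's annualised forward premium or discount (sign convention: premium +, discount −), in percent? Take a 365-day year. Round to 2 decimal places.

-2.75%

T = 270/365 years.
USD trades forward at -2.03326% vs spot over the period.
Per annum: -0.0203326 / (270/365) = -0.027487 = -2.75%.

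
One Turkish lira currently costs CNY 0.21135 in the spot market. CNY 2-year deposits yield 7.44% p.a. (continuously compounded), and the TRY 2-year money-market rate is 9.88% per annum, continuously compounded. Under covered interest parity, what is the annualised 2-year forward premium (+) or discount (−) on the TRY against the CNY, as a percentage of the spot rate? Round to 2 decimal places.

T = 2 years.
CIP forward (CNY per TRY) = 0.21135 × 1.1604409/1.2184749 = 0.20128374.
Annualised premium = (F − S)/S × (1/T) = (0.20128374 − 0.21135)/0.21135 ÷ 2 = -2.38%.

-2.38%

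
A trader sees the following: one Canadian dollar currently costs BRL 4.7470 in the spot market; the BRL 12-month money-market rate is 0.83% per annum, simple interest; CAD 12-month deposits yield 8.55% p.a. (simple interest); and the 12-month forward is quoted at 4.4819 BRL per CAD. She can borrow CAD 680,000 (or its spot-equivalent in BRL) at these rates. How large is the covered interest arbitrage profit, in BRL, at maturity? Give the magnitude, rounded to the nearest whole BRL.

T = 1 year.
Route A — deposit CAD, sell forward: 680,000 × 1.085500 × 4.4819 = BRL 3,308,269.67.
Route B — convert at spot, deposit BRL: 680,000 × 4.7470 × 1.008300 = BRL 3,254,752.07.
The quoted forward overvalues CAD, so borrow BRL, buy CAD at spot, deposit the CAD at 8.55%, and sell the proceeds forward at 4.4819.
Profit = 3,308,269.67 − 3,254,752.07 = BRL 53,518.

BRL 53,518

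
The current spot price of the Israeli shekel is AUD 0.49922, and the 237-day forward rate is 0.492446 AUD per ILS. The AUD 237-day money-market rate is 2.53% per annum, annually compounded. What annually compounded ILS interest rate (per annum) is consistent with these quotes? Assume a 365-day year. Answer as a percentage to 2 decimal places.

4.71%

T = 237/365 years.
F/S = 0.492446/0.49922 = 0.9864308 = (growth of AUD) / (growth of ILS).
AUD growth factor: (1 + 0.0253)^(237/365) = 1.0163556.
That pins the ILS growth at 1.0303364.
Annualise: 1.0303364^(365/237) − 1 = 0.047102 = 4.71%.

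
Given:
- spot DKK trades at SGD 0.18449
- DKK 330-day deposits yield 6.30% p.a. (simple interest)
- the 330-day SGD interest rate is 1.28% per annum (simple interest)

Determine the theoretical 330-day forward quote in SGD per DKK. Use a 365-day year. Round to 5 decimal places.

0.17657

T = 330/365 years.
Growth of 1 SGD over T: 1 + 0.0128×330/365 = 1.0115726.
DKK accumulates by 1 + 0.0630×330/365 = 1.0569589.
CIP: F = S · (grow SGD)/(grow DKK) = 0.18449 × 1.0115726/1.0569589 = 0.1765679 SGD per DKK.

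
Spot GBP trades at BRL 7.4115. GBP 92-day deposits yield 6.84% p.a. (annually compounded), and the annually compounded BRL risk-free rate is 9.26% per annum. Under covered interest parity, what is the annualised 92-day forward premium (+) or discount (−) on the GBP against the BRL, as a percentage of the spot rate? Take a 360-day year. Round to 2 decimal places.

T = 92/360 years.
F = S · g_BRL/g_GBP = 7.4115 × 1.0228901/1.0170519 = 7.4540444.
Annualised premium = (F − S)/S × (1/T) = (7.4540444 − 7.4115)/7.4115 ÷ (92/360) = 2.25%.

+2.25%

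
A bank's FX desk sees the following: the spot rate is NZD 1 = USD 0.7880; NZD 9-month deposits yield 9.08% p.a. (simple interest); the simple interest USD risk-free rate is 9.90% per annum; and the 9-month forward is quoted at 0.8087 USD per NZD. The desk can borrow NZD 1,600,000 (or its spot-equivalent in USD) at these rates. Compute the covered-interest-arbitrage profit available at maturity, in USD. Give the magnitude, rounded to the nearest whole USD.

T = 9/12 years.
Route A — deposit NZD, sell forward: 1,600,000 × 1.068100 × 0.8087 = USD 1,382,035.95.
Route B — convert at spot, deposit USD: 1,600,000 × 0.7880 × 1.074250 = USD 1,354,414.40.
The quoted forward overvalues NZD, so borrow USD, buy NZD at spot, deposit the NZD at 9.08%, and sell the proceeds forward at 0.8087.
The gap between the two covered legs is USD 27,622.

USD 27,622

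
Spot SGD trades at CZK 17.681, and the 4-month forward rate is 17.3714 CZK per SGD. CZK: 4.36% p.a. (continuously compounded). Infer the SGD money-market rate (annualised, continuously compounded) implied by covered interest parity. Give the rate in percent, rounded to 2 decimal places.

9.66%

T = 4/12 years.
F/S = 17.3714/17.681 = 0.9824897 = (growth of CZK) / (growth of SGD).
CZK growth factor: e^(0.0436×4/12) = 1.0146395.
So the SGD growth factor = 1.0327228.
Take logs: ln 1.0327228 / (4/12) = 0.096596, so 9.66%.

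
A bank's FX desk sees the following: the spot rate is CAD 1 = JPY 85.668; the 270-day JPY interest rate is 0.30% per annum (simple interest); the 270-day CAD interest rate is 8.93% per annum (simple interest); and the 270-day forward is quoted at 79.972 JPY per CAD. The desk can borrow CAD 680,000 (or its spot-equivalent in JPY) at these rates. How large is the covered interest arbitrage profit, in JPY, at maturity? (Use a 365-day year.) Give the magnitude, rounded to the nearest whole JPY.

JPY 410,284

T = 270/365 years.
Keep in CAD, deliver into the forward: 680,000·1.0660575342·79.972 = JPY 57,973,232.13.
Swap to JPY now, deposit: 680,000·85.668·1.0022191781 = JPY 58,383,516.53.
The quoted forward undervalues CAD, so borrow CAD, convert to JPY at spot, deposit the JPY at 0.30%, and buy CAD forward at 79.972 to cover the loan.
The gap between the two covered legs is JPY 410,284.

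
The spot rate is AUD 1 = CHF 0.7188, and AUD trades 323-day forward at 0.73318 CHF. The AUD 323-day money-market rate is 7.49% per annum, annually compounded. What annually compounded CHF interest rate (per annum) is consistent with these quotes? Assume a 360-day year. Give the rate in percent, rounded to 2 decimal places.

T = 323/360 years.
CIP gives F = S · g_CHF/g_AUD, so g_CHF/g_AUD = 0.73318/0.7188 = 1.0200056.
The AUD side grows by (1 + 0.0749)^(323/360) = 1.0669501.
So the CHF growth factor = 1.0882951.
Annualise: 1.0882951^(360/323) − 1 = 0.098895 = 9.89%.

9.89%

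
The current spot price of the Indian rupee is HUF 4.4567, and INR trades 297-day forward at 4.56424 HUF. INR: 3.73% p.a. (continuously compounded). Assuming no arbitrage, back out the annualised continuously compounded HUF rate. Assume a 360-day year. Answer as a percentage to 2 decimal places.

6.62%

T = 297/360 years.
By CIP, F/S equals the HUF-to-INR growth ratio: 4.56424/4.4567 = 1.0241300.
The INR side grows by e^(0.0373×297/360) = 1.0312509.
So the HUF growth factor = 1.056135.
r = ln(1.056135)/(297/360) = 0.066201 → 6.62%.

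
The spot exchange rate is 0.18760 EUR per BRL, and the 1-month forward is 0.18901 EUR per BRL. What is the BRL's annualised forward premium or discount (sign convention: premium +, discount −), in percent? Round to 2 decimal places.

T = 1/12 years.
(F − S)/S = (0.18901 − 0.1876)/0.1876 = 0.0075160.
×(1/T) gives 9.02% p.a.

+9.02%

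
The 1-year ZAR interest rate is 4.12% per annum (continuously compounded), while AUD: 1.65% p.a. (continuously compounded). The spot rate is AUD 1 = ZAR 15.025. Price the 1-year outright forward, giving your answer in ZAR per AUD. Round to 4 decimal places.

T = 1 year.
ZAR accumulates by e^(0.0412×1) = 1.0420605.
AUD growth factor: e^(0.0165×1) = 1.01663688.
CIP: F = S · (grow ZAR)/(grow AUD) = 15.025 × 1.0420605/1.01663688 = 15.400739 ZAR per AUD.

15.4007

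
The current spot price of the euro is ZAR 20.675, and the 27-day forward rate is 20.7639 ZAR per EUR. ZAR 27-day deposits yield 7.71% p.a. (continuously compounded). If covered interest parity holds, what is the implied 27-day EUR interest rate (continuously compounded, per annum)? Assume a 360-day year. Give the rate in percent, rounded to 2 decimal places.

1.99%

T = 27/360 years.
By CIP, F/S equals the ZAR-to-EUR growth ratio: 20.7639/20.675 = 1.0042999.
The ZAR side grows by e^(0.0771×27/360) = 1.0057993.
That pins the EUR growth at 1.001493.
Take logs: ln 1.001493 / (27/360) = 0.019892, so 1.99%.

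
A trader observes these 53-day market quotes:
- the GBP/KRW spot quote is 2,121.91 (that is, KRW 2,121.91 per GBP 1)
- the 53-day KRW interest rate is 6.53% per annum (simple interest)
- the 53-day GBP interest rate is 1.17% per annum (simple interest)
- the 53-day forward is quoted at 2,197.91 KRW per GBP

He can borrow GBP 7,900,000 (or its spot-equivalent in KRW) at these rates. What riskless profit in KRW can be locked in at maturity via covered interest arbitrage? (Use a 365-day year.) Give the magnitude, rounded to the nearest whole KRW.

KRW 470,952,671

T = 53/365 years.
Keep in GBP, deliver into the forward: 7,900,000·1.00169890411·2197.91 = KRW 17,392,987,902.83.
Swap to KRW now, deposit: 7,900,000·2121.91·1.009481917808 = KRW 16,922,035,232.11.
The quoted forward overvalues GBP, so borrow KRW, buy GBP at spot, deposit the GBP at 1.17%, and sell the proceeds forward at 2,197.91.
Arbitrage profit = |17,392,987,902.83 − 16,922,035,232.11| = KRW 470,952,671.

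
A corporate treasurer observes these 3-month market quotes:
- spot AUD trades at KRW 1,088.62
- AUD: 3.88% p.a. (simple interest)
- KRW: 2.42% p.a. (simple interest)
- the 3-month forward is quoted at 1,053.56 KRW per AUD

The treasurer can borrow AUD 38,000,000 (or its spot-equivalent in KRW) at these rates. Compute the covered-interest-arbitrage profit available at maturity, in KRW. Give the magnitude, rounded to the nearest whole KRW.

T = 3/12 years.
Route A — deposit AUD, sell forward: 38,000,000 × 1.009700 × 1053.56 = KRW 40,423,622,216.00.
Route B — convert at spot, deposit KRW: 38,000,000 × 1088.62 × 1.006050 = KRW 41,617,833,738.00.
The quoted forward undervalues AUD, so borrow AUD, convert to KRW at spot, deposit the KRW at 2.42%, and buy AUD forward at 1,053.56 to cover the loan.
Profit = 41,617,833,738.00 − 40,423,622,216.00 = KRW 1,194,211,522.

KRW 1,194,211,522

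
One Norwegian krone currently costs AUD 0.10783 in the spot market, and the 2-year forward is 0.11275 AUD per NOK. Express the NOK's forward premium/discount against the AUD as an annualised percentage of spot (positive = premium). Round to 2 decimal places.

+2.28%

T = 2 years.
NOK trades forward at +4.56274% vs spot over the period.
Annualise by dividing by T: 0.0456274 / 2 = 0.022814 → 2.28%.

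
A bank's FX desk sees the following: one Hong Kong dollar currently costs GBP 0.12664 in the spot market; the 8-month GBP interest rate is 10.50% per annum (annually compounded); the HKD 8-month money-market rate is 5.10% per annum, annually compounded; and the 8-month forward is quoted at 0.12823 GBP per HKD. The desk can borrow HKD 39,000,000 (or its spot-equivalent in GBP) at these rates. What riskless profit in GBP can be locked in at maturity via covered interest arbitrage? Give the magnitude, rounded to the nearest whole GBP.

GBP 109,314

T = 8/12 years.
Keep in HKD, deliver into the forward: 39,000,000·1.033717362·0.12823 = GBP 5,169,589.52.
Swap to GBP now, deposit: 39,000,000·0.12664·1.068828893 = GBP 5,278,903.15.
The quoted forward undervalues HKD, so borrow HKD, convert to GBP at spot, deposit the GBP at 10.50%, and buy HKD forward at 0.12823 to cover the loan.
Profit = 5,278,903.15 − 5,169,589.52 = GBP 109,314.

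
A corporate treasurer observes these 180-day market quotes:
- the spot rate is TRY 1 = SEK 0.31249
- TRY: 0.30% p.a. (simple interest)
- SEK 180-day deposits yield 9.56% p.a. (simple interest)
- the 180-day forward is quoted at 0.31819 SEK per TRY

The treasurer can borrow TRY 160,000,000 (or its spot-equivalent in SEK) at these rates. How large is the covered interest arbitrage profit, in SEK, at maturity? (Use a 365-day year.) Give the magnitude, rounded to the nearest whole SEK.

T = 180/365 years.
Route A — deposit TRY, sell forward: 160,000,000 × 1.0014794521 × 0.31819 = SEK 50,985,719.50.
Route B — convert at spot, deposit SEK: 160,000,000 × 0.31249 × 1.0471452055 = SEK 52,355,584.84.
The quoted forward undervalues TRY, so borrow TRY, convert to SEK at spot, deposit the SEK at 9.56%, and buy TRY forward at 0.31819 to cover the loan.
Arbitrage profit = |50,985,719.50 − 52,355,584.84| = SEK 1,369,865.

SEK 1,369,865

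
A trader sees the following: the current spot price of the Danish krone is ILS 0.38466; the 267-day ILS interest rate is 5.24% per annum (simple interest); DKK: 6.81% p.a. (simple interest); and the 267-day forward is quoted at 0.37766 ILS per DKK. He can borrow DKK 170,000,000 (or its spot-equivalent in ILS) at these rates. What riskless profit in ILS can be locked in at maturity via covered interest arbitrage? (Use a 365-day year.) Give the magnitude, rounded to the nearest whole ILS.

T = 267/365 years.
Keep in DKK, deliver into the forward: 170,000,000·1.0498156164·0.37766 = ILS 67,400,472.17.
Swap to ILS now, deposit: 170,000,000·0.38466·1.0383309589 = ILS 67,898,745.73.
The quoted forward undervalues DKK, so borrow DKK, convert to ILS at spot, deposit the ILS at 5.24%, and buy DKK forward at 0.37766 to cover the loan.
Profit = 67,898,745.73 − 67,400,472.17 = ILS 498,274.

ILS 498,274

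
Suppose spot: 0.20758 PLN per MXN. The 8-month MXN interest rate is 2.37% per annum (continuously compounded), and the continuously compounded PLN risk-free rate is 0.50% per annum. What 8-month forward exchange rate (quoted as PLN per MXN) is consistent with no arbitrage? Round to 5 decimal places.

T = 8/12 years.
Growth of 1 PLN over T: e^(0.0050×8/12) = 1.0033389.
Growth of 1 MXN over T: e^(0.0237×8/12) = 1.0159255.
Forward (PLN per MXN) = 0.20758 × 1.0033389 / 1.0159255 = 0.2050082.

0.20501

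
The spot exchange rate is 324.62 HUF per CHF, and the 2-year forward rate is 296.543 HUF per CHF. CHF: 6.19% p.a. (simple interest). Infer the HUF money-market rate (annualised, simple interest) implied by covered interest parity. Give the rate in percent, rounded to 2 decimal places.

1.33%

T = 2 years.
F/S = 296.543/324.62 = 0.9135081 = (growth of HUF) / (growth of CHF).
The CHF side grows by 1 + 0.0619×2 = 1.123800.
So the HUF growth factor = 1.0266004.
(1.0266004 − 1)/T = 0.013300, i.e. 1.33%.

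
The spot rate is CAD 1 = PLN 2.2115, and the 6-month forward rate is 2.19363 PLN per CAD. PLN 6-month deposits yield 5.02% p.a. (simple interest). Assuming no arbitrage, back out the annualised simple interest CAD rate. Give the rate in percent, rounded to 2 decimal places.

6.69%

T = 6/12 years.
F/S = 2.19363/2.2115 = 0.9919195 = (growth of PLN) / (growth of CAD).
PLN growth factor: 1 + 0.0502×6/12 = 1.025100.
That pins the CAD growth at 1.0334508.
r = (1.0334508 − 1)/(6/12) = 0.066902 → 6.69%.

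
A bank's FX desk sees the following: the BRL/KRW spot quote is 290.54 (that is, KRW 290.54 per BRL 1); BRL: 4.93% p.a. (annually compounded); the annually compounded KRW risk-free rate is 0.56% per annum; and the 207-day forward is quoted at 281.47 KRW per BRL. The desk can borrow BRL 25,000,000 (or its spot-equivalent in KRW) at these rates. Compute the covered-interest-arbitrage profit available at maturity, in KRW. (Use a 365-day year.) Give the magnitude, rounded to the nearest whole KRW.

T = 207/365 years.
Route A — deposit BRL, sell forward: 25,000,000 × 1.027667663297 × 281.47 = KRW 7,231,440,429.71.
Route B — convert at spot, deposit KRW: 25,000,000 × 290.54 × 1.003172051319 = KRW 7,286,540,194.76.
The quoted forward undervalues BRL, so borrow BRL, convert to KRW at spot, deposit the KRW at 0.56%, and buy BRL forward at 281.47 to cover the loan.
Profit = 7,286,540,194.76 − 7,231,440,429.71 = KRW 55,099,765.

KRW 55,099,765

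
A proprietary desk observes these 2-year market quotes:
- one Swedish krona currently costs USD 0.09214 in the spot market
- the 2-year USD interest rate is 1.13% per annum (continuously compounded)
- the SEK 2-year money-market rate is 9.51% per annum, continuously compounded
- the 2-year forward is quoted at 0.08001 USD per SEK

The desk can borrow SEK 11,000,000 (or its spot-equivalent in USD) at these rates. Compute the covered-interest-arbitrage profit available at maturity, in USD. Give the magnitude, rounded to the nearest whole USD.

USD 27,779

T = 2 years.
Route A — deposit SEK, sell forward: 11,000,000 × 1.209491472 × 0.08001 = USD 1,064,485.54.
Route B — convert at spot, deposit USD: 11,000,000 × 0.09214 × 1.022857315 = USD 1,036,706.80.
The quoted forward overvalues SEK, so borrow USD, buy SEK at spot, deposit the SEK at 9.51%, and sell the proceeds forward at 0.08001.
The gap between the two covered legs is USD 27,779.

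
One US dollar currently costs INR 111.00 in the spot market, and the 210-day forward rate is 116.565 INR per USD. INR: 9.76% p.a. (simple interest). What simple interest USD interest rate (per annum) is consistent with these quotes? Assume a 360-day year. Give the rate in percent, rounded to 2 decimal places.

1.11%

T = 210/360 years.
By CIP, F/S equals the INR-to-USD growth ratio: 116.565/111.0 = 1.0501351.
The INR side grows by 1 + 0.0976×210/360 = 1.0569333.
Hence g_USD = 1.0064736.
r = (1.0064736 − 1)/(210/360) = 0.011098 → 1.11%.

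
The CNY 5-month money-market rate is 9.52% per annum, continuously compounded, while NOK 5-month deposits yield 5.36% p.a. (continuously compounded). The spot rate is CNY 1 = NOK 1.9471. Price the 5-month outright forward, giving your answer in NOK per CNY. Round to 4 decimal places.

1.9136

T = 5/12 years.
NOK growth factor: e^(0.0536×5/12) = 1.0225846.
CNY accumulates by e^(0.0952×5/12) = 1.0404639.
So F = 1.9471 × 1.0225846 / 1.0404639 = 1.913641 (NOK/CNY).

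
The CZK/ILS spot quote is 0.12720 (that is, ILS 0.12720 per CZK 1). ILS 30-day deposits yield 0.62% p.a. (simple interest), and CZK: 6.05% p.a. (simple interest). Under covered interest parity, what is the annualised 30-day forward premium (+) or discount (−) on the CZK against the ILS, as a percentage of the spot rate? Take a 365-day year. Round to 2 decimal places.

-5.40%

T = 30/365 years.
No-arbitrage forward: 0.1272 × 1.0005096 / 1.0049726 = 0.12663512 ILS/CZK.
Annualised premium = (F − S)/S × (1/T) = (0.12663512 − 0.1272)/0.1272 ÷ (30/365) = -5.40%.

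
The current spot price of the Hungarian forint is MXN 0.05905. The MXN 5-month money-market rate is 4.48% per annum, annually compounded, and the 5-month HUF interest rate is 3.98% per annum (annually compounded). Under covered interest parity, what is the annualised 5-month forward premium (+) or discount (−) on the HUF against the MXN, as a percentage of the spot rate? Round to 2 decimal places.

+0.48%

T = 5/12 years.
F = S · g_MXN/g_HUF = 0.05905 × 1.0184284/1.0163948 = 0.05916815.
Annualised premium = (F − S)/S × (1/T) = (0.05916815 − 0.05905)/0.05905 ÷ (5/12) = 0.48%.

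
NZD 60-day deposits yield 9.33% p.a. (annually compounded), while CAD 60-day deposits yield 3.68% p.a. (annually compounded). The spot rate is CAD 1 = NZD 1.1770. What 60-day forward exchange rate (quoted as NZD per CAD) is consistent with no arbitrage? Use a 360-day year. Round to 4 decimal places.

1.1875

T = 60/360 years.
Growth of 1 NZD over T: (1 + 0.0933)^(60/360) = 1.0149778.
CAD growth factor: (1 + 0.0368)^(60/360) = 1.0060414.
CIP: F = S · (grow NZD)/(grow CAD) = 1.177 × 1.0149778/1.0060414 = 1.187455 NZD per CAD.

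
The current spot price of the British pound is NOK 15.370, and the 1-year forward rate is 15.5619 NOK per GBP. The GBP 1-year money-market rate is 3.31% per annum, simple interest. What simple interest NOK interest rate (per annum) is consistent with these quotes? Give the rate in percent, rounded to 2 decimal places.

4.60%

T = 1 year.
CIP gives F = S · g_NOK/g_GBP, so g_NOK/g_GBP = 15.5619/15.37 = 1.0124854.
The GBP side grows by 1 + 0.0331×1 = 1.033100.
That pins the NOK growth at 1.0459987.
r = (1.0459987 − 1)/1 = 0.045999 → 4.60%.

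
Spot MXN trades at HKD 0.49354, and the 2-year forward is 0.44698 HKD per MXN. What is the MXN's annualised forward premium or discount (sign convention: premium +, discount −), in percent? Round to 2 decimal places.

T = 2 years.
MXN trades forward at -9.43389% vs spot over the period.
Per annum: -0.0943389 / 2 = -0.047169 = -4.72%.

-4.72%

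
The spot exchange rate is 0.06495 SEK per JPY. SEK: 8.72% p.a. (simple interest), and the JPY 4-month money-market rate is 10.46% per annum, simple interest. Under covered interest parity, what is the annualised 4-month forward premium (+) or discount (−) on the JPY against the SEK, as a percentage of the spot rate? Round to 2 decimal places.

T = 4/12 years.
CIP forward (SEK per JPY) = 0.06495 × 1.0290667/1.0348667 = 0.06458598.
Annualised premium = (F − S)/S × (1/T) = (0.06458598 − 0.06495)/0.06495 ÷ (4/12) = -1.68%.

-1.68%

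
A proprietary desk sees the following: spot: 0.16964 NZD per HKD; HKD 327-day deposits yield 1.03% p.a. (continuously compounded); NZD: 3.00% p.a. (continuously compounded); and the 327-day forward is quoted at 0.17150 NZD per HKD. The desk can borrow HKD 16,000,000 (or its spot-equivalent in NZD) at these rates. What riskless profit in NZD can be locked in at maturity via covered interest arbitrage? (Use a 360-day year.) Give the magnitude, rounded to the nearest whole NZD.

T = 327/360 years.
Route A — deposit HKD, sell forward: 16,000,000 × 1.009399736 × 0.17150 = NZD 2,769,792.88.
Route B — convert at spot, deposit NZD: 16,000,000 × 0.16964 × 1.027624677 = NZD 2,789,220.00.
The quoted forward undervalues HKD, so borrow HKD, convert to NZD at spot, deposit the NZD at 3.00%, and buy HKD forward at 0.17150 to cover the loan.
The gap between the two covered legs is NZD 19,427.

NZD 19,427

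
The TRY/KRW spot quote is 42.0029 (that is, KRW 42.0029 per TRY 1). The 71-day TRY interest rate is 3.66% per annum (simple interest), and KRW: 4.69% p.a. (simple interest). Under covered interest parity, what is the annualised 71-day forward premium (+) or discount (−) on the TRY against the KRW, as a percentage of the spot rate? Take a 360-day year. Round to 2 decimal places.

+1.02%

T = 71/360 years.
F = S · g_KRW/g_TRY = 42.0029 × 1.0092497/1.0072183 = 42.0876132.
Annualised premium = (F − S)/S × (1/T) = (42.0876132 − 42.0029)/42.0029 ÷ (71/360) = 1.02%.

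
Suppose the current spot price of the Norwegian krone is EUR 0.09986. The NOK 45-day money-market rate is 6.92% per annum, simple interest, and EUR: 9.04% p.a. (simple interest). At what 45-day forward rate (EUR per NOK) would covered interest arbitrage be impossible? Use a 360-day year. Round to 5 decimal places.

T = 45/360 years.
Growth of 1 EUR over T: 1 + 0.0904×45/360 = 1.011300.
NOK accumulates by 1 + 0.0692×45/360 = 1.008650.
So F = 0.09986 × 1.011300 / 1.008650 = 0.1001224 (EUR/NOK).

0.10012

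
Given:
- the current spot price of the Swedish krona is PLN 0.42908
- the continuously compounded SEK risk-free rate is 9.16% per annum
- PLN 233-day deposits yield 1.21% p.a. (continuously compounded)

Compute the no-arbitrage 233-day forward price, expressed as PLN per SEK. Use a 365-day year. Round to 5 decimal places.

T = 233/365 years.
Growth of 1 PLN over T: e^(0.0121×233/365) = 1.007754.
Growth of 1 SEK over T: e^(0.0916×233/365) = 1.0602168.
So F = 0.42908 × 1.007754 / 1.0602168 = 0.4078478 (PLN/SEK).

0.40785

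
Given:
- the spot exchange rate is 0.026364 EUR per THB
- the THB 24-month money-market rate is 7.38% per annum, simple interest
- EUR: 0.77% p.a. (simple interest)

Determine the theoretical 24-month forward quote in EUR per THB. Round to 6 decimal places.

T = 2 years.
Growth of 1 EUR over T: 1 + 0.0077×2 = 1.015400.
THB accumulates by 1 + 0.0738×2 = 1.147600.
CIP: F = S · (grow EUR)/(grow THB) = 0.026364 × 1.015400/1.147600 = 0.02332695 EUR per THB.

0.023327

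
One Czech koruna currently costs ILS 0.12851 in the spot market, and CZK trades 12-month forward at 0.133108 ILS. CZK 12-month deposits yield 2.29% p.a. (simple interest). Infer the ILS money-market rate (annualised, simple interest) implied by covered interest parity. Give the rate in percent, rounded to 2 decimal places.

5.95%

T = 1 year.
CIP gives F = S · g_ILS/g_CZK, so g_ILS/g_CZK = 0.133108/0.12851 = 1.0357793.
CZK growth factor: 1 + 0.0229×1 = 1.022900.
That pins the ILS growth at 1.0594986.
(1.0594986 − 1)/T = 0.059499, i.e. 5.95%.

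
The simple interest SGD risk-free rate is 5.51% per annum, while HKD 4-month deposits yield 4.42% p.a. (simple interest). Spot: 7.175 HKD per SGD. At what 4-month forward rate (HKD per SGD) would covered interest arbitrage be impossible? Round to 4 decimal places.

7.1494

T = 4/12 years.
HKD growth factor: 1 + 0.0442×4/12 = 1.0147333.
SGD growth factor: 1 + 0.0551×4/12 = 1.0183667.
CIP: F = S · (grow HKD)/(grow SGD) = 7.175 × 1.0147333/1.0183667 = 7.149401 HKD per SGD.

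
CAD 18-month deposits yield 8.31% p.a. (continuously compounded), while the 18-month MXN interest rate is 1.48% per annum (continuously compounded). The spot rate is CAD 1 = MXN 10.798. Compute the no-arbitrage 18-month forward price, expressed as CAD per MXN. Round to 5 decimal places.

T = 18/12 years.
Growth of 1 MXN over T: e^(0.0148×18/12) = 1.0224483.
CAD growth factor: e^(0.0831×18/12) = 1.1327519.
Forward (MXN per CAD) = 10.798 × 1.0224483 / 1.1327519 = 9.746527.
Invert for CAD per MXN: 1 / 9.746527 = 0.10260.

0.10260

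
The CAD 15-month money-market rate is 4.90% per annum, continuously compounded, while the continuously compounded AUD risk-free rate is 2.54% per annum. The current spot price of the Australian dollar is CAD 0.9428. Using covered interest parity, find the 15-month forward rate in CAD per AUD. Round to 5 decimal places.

0.97103

T = 15/12 years.
CAD growth factor: e^(0.0490×15/12) = 1.0631647.
Growth of 1 AUD over T: e^(0.0254×15/12) = 1.0322594.
So F = 0.9428 × 1.0631647 / 1.0322594 = 0.9710269 (CAD/AUD).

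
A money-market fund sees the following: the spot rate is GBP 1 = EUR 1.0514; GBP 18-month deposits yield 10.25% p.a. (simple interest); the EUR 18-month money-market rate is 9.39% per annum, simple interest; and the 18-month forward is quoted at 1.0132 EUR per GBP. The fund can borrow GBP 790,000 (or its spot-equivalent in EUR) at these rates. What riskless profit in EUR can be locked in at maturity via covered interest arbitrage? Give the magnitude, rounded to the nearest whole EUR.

T = 18/12 years.
Invest the GBP and cover forward: 790,000 × 1.153750 × 1.0132 = EUR 923,493.81.
Convert at spot and invest in EUR: 790,000 × 1.0514 × 1.140850 = EUR 947,596.86.
The quoted forward undervalues GBP, so borrow GBP, convert to EUR at spot, deposit the EUR at 9.39%, and buy GBP forward at 1.0132 to cover the loan.
Profit = 947,596.86 − 923,493.81 = EUR 24,103.

EUR 24,103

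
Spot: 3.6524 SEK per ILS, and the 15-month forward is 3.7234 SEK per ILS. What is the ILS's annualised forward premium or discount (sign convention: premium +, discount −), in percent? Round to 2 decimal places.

+1.56%

T = 15/12 years.
ILS trades forward at +1.94393% vs spot over the period.
Per annum: 0.0194393 / (15/12) = 0.015551 = 1.56%.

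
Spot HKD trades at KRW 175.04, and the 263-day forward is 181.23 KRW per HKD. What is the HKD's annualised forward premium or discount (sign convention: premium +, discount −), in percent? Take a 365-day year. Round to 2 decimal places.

+4.91%

T = 263/365 years.
HKD trades forward at +3.53633% vs spot over the period.
×(1/T) gives 4.91% p.a.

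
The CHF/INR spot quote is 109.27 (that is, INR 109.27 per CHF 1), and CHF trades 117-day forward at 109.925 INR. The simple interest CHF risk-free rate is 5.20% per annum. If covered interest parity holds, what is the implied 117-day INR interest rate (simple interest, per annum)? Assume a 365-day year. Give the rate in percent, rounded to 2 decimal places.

T = 117/365 years.
By CIP, F/S equals the INR-to-CHF growth ratio: 109.925/109.27 = 1.0059943.
The CHF side grows by 1 + 0.0520×117/365 = 1.0166685.
Hence g_INR = 1.0227627.
(1.0227627 − 1)/T = 0.071012, i.e. 7.10%.

7.10%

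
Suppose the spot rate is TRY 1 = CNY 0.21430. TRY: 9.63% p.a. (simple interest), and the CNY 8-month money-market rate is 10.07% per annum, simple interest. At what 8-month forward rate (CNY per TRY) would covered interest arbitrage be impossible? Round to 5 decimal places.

0.21489

T = 8/12 years.
CNY accumulates by 1 + 0.1007×8/12 = 1.0671333.
TRY accumulates by 1 + 0.0963×8/12 = 1.064200.
So F = 0.2143 × 1.0671333 / 1.064200 = 0.2148907 (CNY/TRY).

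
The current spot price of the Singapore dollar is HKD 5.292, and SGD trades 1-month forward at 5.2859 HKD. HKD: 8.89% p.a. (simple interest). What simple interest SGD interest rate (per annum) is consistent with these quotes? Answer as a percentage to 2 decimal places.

T = 1/12 years.
By CIP, F/S equals the HKD-to-SGD growth ratio: 5.2859/5.292 = 0.9988473.
The HKD side grows by 1 + 0.0889×1/12 = 1.0074083.
That pins the SGD growth at 1.0085709.
(1.0085709 − 1)/T = 0.102851, i.e. 10.29%.

10.29%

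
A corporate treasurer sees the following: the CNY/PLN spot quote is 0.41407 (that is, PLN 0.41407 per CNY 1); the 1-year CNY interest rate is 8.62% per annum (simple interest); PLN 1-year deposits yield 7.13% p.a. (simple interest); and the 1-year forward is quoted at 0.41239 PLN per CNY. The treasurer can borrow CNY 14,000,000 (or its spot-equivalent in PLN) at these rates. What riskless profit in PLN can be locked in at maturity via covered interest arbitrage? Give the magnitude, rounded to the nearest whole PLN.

T = 1 year.
Keep in CNY, deliver into the forward: 14,000,000·1.086200·0.41239 = PLN 6,271,132.25.
Swap to PLN now, deposit: 14,000,000·0.41407·1.071300 = PLN 6,210,304.67.
The quoted forward overvalues CNY, so borrow PLN, buy CNY at spot, deposit the CNY at 8.62%, and sell the proceeds forward at 0.41239.
Profit = 6,271,132.25 − 6,210,304.67 = PLN 60,828.

PLN 60,828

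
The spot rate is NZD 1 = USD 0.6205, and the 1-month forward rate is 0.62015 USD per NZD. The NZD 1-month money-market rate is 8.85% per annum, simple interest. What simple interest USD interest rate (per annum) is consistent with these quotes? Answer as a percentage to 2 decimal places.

8.17%

T = 1/12 years.
By CIP, F/S equals the USD-to-NZD growth ratio: 0.62015/0.6205 = 0.9994359.
NZD growth factor: 1 + 0.0885×1/12 = 1.007375.
So the USD growth factor = 1.0068067.
(1.0068067 − 1)/T = 0.081680, i.e. 8.17%.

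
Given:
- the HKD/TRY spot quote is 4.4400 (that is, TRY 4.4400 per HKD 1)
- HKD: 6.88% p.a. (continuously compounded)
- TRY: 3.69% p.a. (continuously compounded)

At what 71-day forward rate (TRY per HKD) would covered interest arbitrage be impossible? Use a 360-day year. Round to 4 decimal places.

T = 71/360 years.
Growth of 1 TRY over T: e^(0.0369×71/360) = 1.007304.
HKD accumulates by e^(0.0688×71/360) = 1.0136614.
CIP: F = S · (grow TRY)/(grow HKD) = 4.44 × 1.007304/1.0136614 = 4.412154 TRY per HKD.

4.4122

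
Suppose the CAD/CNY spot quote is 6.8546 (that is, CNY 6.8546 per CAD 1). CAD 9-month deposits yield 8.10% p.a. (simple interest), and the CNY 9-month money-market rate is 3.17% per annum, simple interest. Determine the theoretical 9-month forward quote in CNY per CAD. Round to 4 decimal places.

T = 9/12 years.
CNY growth factor: 1 + 0.0317×9/12 = 1.023775.
CAD accumulates by 1 + 0.0810×9/12 = 1.060750.
So F = 6.8546 × 1.023775 / 1.060750 = 6.615666 (CNY/CAD).

6.6157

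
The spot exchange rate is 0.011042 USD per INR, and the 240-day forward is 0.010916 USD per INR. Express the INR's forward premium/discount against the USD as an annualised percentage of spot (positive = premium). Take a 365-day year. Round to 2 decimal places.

-1.74%

T = 240/365 years.
INR trades forward at -1.14110% vs spot over the period.
Per annum: -0.0114110 / (240/365) = -0.017354 = -1.74%.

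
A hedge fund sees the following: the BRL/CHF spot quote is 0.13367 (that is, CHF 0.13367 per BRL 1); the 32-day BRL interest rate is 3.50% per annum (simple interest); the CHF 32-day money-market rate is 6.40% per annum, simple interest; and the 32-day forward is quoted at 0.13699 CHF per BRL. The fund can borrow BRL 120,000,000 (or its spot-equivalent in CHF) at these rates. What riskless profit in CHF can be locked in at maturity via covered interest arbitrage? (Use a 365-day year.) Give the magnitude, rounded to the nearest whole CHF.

CHF 358,840

T = 32/365 years.
Route A — deposit BRL, sell forward: 120,000,000 × 1.0030684932 × 0.13699 = CHF 16,489,242.35.
Route B — convert at spot, deposit CHF: 120,000,000 × 0.13367 × 1.0056109589 = CHF 16,130,402.03.
The quoted forward overvalues BRL, so borrow CHF, buy BRL at spot, deposit the BRL at 3.50%, and sell the proceeds forward at 0.13699.
Profit = 16,489,242.35 − 16,130,402.03 = CHF 358,840.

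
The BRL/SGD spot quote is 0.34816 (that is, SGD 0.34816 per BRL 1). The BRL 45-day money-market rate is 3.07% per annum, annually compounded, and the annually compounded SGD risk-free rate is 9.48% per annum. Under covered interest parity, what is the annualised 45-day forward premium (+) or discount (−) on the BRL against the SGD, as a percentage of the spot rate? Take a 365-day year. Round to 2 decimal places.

T = 45/365 years.
F = S · g_SGD/g_BRL = 0.34816 × 1.011229/1.003735 = 0.35075940.
Annualised premium = (F − S)/S × (1/T) = (0.35075940 − 0.34816)/0.34816 ÷ (45/365) = 6.06%.

+6.06%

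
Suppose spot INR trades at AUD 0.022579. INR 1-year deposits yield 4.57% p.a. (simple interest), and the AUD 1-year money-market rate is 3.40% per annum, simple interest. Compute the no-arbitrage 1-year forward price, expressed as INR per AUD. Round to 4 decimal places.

44.7901

T = 1 year.
AUD growth factor: 1 + 0.0340×1 = 1.034000.
Growth of 1 INR over T: 1 + 0.0457×1 = 1.045700.
CIP: F = S · (grow AUD)/(grow INR) = 0.022579 × 1.034000/1.045700 = 0.022326371 AUD per INR.
Quoted the other way: 1/0.022326371 = 44.7901 INR per AUD.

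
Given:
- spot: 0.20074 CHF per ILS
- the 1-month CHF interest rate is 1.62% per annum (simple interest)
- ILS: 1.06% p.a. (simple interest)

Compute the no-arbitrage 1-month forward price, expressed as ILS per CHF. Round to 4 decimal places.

T = 1/12 years.
CHF growth factor: 1 + 0.0162×1/12 = 1.001350.
ILS growth factor: 1 + 0.0106×1/12 = 1.0008833.
CIP: F = S · (grow CHF)/(grow ILS) = 0.20074 × 1.001350/1.0008833 = 0.2008336 CHF per ILS.
Invert for ILS per CHF: 1 / 0.2008336 = 4.9792.

4.9792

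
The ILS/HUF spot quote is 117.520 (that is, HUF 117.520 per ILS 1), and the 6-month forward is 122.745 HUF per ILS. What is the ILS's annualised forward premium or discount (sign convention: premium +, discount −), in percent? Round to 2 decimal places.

T = 6/12 years.
Period premium: (122.745 − 117.52)/117.52 = 0.0444605.
Annualise by dividing by T: 0.0444605 / (6/12) = 0.088921 → 8.89%.

+8.89%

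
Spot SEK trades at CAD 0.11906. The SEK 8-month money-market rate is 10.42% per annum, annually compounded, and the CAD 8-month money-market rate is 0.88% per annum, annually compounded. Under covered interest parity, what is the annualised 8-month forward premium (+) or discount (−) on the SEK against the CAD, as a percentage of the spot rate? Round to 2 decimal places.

T = 8/12 years.
No-arbitrage forward: 0.11906 × 1.0058581 / 1.068313 = 0.11209961 CAD/SEK.
Annualised premium = (F − S)/S × (1/T) = (0.11209961 − 0.11906)/0.11906 ÷ (8/12) = -8.77%.

-8.77%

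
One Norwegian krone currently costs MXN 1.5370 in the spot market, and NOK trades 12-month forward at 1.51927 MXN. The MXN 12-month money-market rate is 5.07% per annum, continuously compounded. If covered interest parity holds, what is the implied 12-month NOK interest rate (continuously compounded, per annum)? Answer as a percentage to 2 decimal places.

T = 1 year.
By CIP, F/S equals the MXN-to-NOK growth ratio: 1.51927/1.537 = 0.9884645.
The MXN side grows by e^(0.0507×1) = 1.0520072.
So the NOK growth factor = 1.0642843.
Take logs: ln 1.0642843 / 1 = 0.062303, so 6.23%.

6.23%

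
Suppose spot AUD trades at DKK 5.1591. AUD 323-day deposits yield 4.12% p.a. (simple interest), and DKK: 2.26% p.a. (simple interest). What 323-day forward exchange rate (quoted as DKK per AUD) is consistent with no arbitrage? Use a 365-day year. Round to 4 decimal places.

T = 323/365 years.
Growth of 1 DKK over T: 1 + 0.0226×323/365 = 1.0199995.
AUD growth factor: 1 + 0.0412×323/365 = 1.0364592.
Forward (DKK per AUD) = 5.1591 × 1.0199995 / 1.0364592 = 5.077170.

5.0772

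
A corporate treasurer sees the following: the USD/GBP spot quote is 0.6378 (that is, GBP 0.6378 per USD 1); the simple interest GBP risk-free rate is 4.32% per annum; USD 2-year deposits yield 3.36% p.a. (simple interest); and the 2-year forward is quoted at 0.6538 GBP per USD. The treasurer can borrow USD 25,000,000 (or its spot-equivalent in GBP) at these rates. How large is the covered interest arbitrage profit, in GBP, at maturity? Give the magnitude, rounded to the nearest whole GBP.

T = 2 years.
Route A — deposit USD, sell forward: 25,000,000 × 1.067200 × 0.6538 = GBP 17,443,384.00.
Route B — convert at spot, deposit GBP: 25,000,000 × 0.6378 × 1.086400 = GBP 17,322,648.00.
The quoted forward overvalues USD, so borrow GBP, buy USD at spot, deposit the USD at 3.36%, and sell the proceeds forward at 0.6538.
Arbitrage profit = |17,443,384.00 − 17,322,648.00| = GBP 120,736.

GBP 120,736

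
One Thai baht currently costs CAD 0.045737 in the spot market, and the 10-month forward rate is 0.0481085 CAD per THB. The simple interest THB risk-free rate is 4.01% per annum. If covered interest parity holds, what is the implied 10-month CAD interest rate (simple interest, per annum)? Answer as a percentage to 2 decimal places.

T = 10/12 years.
By CIP, F/S equals the CAD-to-THB growth ratio: 0.0481085/0.045737 = 1.0518508.
The THB side grows by 1 + 0.0401×10/12 = 1.0334167.
Hence g_CAD = 1.0870002.
(1.0870002 − 1)/T = 0.104400, i.e. 10.44%.

10.44%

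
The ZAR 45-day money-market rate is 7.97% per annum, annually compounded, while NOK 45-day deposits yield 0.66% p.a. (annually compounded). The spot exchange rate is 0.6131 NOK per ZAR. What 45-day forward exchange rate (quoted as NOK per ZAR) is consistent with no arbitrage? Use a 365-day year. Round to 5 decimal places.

T = 45/365 years.
NOK accumulates by (1 + 0.0066)^(45/365) = 1.0008114.
Growth of 1 ZAR over T: (1 + 0.0797)^(45/365) = 1.0094989.
Forward (NOK per ZAR) = 0.6131 × 1.0008114 / 1.0094989 = 0.6078238.

0.60782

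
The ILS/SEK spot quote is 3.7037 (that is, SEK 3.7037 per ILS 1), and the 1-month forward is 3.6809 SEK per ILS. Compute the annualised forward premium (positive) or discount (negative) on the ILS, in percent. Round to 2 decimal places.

T = 1/12 years.
ILS trades forward at -0.61560% vs spot over the period.
×(1/T) gives -7.39% p.a.

-7.39%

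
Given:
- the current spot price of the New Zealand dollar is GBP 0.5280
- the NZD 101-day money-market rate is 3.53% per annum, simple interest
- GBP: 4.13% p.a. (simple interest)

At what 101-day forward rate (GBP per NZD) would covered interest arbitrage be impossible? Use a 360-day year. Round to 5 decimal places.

0.52888

T = 101/360 years.
Growth of 1 GBP over T: 1 + 0.0413×101/360 = 1.0115869.
NZD growth factor: 1 + 0.0353×101/360 = 1.0099036.
So F = 0.528 × 1.0115869 / 1.0099036 = 0.5288801 (GBP/NZD).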